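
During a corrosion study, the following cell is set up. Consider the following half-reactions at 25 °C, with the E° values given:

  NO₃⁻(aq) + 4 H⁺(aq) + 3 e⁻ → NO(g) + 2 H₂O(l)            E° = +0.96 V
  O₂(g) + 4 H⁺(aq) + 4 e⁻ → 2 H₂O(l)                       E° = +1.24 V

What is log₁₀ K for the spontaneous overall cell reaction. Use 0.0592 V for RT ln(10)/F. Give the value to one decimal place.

Cathode: O₂/H₂O; anode: NO₃⁻/NO. E°cell = +0.28 V, n = 12.
log K = nE°cell / 0.0592 = (12)(+0.28) / 0.0592 = 56.8.

56.8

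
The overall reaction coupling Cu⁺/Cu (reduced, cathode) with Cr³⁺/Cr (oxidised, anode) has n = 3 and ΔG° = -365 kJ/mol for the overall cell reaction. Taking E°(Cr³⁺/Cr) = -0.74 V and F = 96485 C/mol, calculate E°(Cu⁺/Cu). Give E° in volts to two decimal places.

E°cell = −ΔG°/(nF) = −(-365×10³)/((3)(96485)) = +1.261 V.
Since Cu⁺/Cu is the cathode and Cr³⁺/Cr the anode, E°cell = E°(Cu⁺/Cu) − E°(Cr³⁺/Cr).
So E°(Cu⁺/Cu) = E°cell + E°(Cr³⁺/Cr) = +1.261 + (-0.74) = +0.52 V.

+0.52 V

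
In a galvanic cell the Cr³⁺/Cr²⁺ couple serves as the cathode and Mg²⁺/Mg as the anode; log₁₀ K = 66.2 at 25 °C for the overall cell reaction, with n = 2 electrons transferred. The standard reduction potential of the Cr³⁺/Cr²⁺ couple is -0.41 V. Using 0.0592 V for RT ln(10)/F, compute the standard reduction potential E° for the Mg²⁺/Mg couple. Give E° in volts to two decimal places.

-2.37 V

E°cell = (0.0592/n)·log K = (0.0592/2)(66.2) = +1.960 V.
Since Cr³⁺/Cr²⁺ is the cathode and Mg²⁺/Mg the anode, E°cell = E°(Cr³⁺/Cr²⁺) − E°(Mg²⁺/Mg).
So E°(Mg²⁺/Mg) = E°(Cr³⁺/Cr²⁺) − E°cell = (-0.41) − (+1.960) = -2.37 V.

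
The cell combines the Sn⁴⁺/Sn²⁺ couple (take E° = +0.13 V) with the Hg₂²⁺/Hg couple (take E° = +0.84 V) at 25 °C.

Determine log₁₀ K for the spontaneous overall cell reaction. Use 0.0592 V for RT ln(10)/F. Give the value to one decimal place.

Cathode: Hg₂²⁺/Hg; anode: Sn⁴⁺/Sn²⁺. E°cell = +0.71 V, n = 2.
log K = nE°cell / 0.0592 = (2)(+0.71) / 0.0592 = 24.0.

24.0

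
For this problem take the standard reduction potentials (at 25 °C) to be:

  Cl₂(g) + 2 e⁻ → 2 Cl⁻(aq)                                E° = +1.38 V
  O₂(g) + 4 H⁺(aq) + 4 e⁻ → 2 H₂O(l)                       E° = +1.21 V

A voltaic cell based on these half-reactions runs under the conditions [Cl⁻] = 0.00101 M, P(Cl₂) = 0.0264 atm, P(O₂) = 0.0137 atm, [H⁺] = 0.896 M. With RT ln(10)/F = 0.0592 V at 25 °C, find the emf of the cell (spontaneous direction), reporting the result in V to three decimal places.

Cl₂/Cl⁻ is the cathode (higher E°), O₂/H₂O the anode: E°cell = +1.38 − (+1.21) = +0.17 V, n = 4.
Overall: 2 Cl₂(g) + 2 H₂O(l) → 4 Cl⁻(aq) + O₂(g) + 4 H⁺(aq)
Q = [Cl⁻]^4·P(O₂)·[H⁺]^4 / (P(Cl₂)^2); log Q = -10.880.
E = E° − (0.0592/n) log Q = +0.17 − (0.0592/4)(-10.880) = +0.331 V.

+0.331 V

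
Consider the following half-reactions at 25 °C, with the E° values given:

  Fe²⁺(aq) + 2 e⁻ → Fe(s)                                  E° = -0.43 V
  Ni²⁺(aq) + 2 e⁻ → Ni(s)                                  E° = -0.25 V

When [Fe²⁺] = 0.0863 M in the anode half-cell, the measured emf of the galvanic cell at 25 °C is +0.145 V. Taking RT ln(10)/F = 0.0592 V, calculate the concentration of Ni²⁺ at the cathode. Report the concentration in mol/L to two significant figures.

Ni²⁺/Ni is the cathode, Fe²⁺/Fe the anode: E°cell = +0.18 V, n = 2.
Overall reaction: Ni²⁺(aq) + Fe(s) → Ni(s) + Fe²⁺(aq); Q = [Fe²⁺]^1/[Ni²⁺]^1.
From E = E° − (0.0592/n) log Q: log Q = (E° − E)·n/0.0592 = (+0.18 − (+0.145))·2/0.0592 = 1.1824.
So 1·log[Ni²⁺] = 1·log(0.0863) − log Q = -1.0640 − (1.1824) = -2.2464; [Ni²⁺] = 10^(-2.2464) ≈ 0.0057 M.

0.0057 M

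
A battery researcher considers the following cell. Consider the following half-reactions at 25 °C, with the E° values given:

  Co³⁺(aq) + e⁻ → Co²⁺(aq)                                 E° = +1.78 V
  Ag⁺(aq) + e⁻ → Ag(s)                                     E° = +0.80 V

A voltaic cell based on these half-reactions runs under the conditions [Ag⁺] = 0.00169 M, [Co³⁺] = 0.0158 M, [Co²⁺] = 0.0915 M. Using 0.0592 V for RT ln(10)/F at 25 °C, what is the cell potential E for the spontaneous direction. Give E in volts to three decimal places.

+1.099 V

Co³⁺/Co²⁺ is the cathode (higher E°), Ag⁺/Ag the anode: E°cell = +1.78 − (+0.80) = +0.98 V, n = 1.
Overall: Co³⁺(aq) + Ag(s) → Co²⁺(aq) + Ag⁺(aq)
Q = [Co²⁺]·[Ag⁺] / ([Co³⁺]); log Q = -2.009.
E = E° − (0.0592/n) log Q = +0.98 − (0.0592/1)(-2.009) = +1.099 V.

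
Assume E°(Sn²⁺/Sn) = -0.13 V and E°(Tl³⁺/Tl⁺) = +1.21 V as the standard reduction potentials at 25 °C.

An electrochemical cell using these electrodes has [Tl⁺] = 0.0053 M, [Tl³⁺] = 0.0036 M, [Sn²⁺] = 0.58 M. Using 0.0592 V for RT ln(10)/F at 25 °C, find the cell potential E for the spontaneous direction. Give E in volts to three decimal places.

Tl³⁺/Tl⁺ is the cathode (higher E°), Sn²⁺/Sn the anode: E°cell = +1.21 − (-0.13) = +1.34 V, n = 2.
Overall: Tl³⁺(aq) + Sn(s) → Tl⁺(aq) + Sn²⁺(aq)
Q = [Tl⁺]·[Sn²⁺] / ([Tl³⁺]); log Q = -0.069.
E = E° − (0.0592/n) log Q = +1.34 − (0.0592/2)(-0.069) = +1.342 V.

+1.342 V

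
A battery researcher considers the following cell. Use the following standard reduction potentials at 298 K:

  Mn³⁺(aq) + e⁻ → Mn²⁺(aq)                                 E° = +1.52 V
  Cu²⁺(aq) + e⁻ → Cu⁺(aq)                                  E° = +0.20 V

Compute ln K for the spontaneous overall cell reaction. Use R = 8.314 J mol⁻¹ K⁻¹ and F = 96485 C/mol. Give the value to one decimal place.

51.4

Cathode: Mn³⁺/Mn²⁺; anode: Cu²⁺/Cu⁺. E°cell = (+1.52) − (+0.20) = +1.32 V, with n = 1.
ΔG° = −nFE° = −RT ln K, so ln K = nFE°/(RT) = (1)(96485)(+1.32) / ((8.314)(298)) = 51.405.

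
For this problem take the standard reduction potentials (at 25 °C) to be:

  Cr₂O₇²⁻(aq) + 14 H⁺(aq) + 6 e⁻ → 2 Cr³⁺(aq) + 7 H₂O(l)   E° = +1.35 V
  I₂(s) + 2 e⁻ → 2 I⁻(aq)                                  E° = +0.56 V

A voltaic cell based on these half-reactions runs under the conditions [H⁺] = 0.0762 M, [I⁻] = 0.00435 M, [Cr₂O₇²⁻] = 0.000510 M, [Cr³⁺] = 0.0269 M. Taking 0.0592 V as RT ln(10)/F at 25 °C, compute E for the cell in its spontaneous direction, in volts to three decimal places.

+0.494 V

Cr₂O₇²⁻/Cr³⁺ is the cathode (higher E°), I₂/I⁻ the anode: E°cell = +1.35 − (+0.56) = +0.79 V, n = 6.
Overall: Cr₂O₇²⁻(aq) + 14 H⁺(aq) + 6 I⁻(aq) → 2 Cr³⁺(aq) + 7 H₂O(l) + 3 I₂(s)
Q = [Cr³⁺]^2 / ([Cr₂O₇²⁻]·[H⁺]^14·[I⁻]^6); log Q = 29.974.
E = E° − (0.0592/n) log Q = +0.79 − (0.0592/6)(29.974) = +0.494 V.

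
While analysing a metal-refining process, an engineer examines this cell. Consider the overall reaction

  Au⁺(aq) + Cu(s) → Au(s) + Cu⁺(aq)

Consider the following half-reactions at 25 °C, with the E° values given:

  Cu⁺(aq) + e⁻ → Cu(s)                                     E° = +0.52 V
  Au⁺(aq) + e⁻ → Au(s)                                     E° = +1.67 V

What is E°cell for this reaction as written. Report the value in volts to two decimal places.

The Au⁺/Au couple has the higher reduction potential, so it is the cathode; Cu⁺/Cu is oxidised at the anode.
E°cell = E°(cathode) − E°(anode) = (+1.67) − (+0.52) = +1.15 V.

+1.15 V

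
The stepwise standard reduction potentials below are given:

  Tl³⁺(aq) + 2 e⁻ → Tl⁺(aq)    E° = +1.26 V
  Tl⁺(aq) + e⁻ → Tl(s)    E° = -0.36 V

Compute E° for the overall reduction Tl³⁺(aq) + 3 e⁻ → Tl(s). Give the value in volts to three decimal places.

Since ΔG° = −nFE° is additive over sequential reductions, n₃E°₃ = n₁E°₁ + n₂E°₂.
E°₃ = (2×+1.26 + 1×-0.36) / 3 = (+2.160) / 3 = +0.720 V.
Simply averaging or adding the two E° values would be wrong; the electron-weighted sum is required.

+0.720 V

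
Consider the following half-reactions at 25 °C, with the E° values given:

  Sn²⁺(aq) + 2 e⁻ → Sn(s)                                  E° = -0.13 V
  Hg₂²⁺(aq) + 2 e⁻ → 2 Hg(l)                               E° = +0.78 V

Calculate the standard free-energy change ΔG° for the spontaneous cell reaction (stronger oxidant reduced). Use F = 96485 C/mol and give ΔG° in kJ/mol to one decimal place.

-175.6 kJ/mol

Hg₂²⁺/Hg (E° = +0.78 V) is the cathode; Sn²⁺/Sn (E° = -0.13 V) is the anode, so E°cell = +0.91 V.
Balancing electrons gives n = 2 (lcm of 2 and 2).
ΔG° = −nFE° = −(2)(96485)(+0.91) = -175,603 J = -175.6 kJ/mol.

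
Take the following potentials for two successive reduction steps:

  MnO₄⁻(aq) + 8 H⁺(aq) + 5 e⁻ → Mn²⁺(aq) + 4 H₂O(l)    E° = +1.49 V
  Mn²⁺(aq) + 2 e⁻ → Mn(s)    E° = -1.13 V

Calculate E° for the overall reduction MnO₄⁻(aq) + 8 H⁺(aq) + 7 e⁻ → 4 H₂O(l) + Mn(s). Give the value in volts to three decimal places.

+0.741 V

Since ΔG° = −nFE° is additive over sequential reductions, n₃E°₃ = n₁E°₁ + n₂E°₂.
E°₃ = (5×+1.49 + 2×-1.13) / 7 = (+5.190) / 7 = +0.741 V.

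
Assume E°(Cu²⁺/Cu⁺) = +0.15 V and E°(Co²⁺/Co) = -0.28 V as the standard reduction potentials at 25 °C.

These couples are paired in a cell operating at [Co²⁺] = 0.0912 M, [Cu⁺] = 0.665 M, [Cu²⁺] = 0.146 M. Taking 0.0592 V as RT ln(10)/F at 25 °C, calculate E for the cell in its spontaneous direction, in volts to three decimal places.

+0.422 V

Cu²⁺/Cu⁺ is the cathode (higher E°), Co²⁺/Co the anode: E°cell = +0.15 − (-0.28) = +0.43 V, n = 2.
Overall: 2 Cu²⁺(aq) + Co(s) → 2 Cu⁺(aq) + Co²⁺(aq)
Q = [Cu⁺]^2·[Co²⁺] / ([Cu²⁺]^2); log Q = 0.277.
E = E° − (0.0592/n) log Q = +0.43 − (0.0592/2)(0.277) = +0.422 V.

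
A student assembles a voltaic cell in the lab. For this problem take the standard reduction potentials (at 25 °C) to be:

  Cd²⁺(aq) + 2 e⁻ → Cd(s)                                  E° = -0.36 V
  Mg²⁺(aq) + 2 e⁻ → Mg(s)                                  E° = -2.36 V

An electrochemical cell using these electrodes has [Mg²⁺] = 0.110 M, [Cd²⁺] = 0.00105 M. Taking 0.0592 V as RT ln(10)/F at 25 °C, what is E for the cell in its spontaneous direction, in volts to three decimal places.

Cd²⁺/Cd is the cathode (higher E°), Mg²⁺/Mg the anode: E°cell = -0.36 − (-2.36) = +2.00 V, n = 2.
Overall: Cd²⁺(aq) + Mg(s) → Cd(s) + Mg²⁺(aq)
Q = [Mg²⁺] / ([Cd²⁺]); log Q = 2.020.
E = E° − (0.0592/n) log Q = +2.00 − (0.0592/2)(2.020) = +1.940 V.

+1.940 V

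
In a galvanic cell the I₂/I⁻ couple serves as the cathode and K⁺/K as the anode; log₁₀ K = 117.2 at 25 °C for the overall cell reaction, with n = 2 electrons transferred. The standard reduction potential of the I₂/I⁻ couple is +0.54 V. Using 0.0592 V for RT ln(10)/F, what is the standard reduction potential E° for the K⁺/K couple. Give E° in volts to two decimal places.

E°cell = (0.0592/n)·log K = (0.0592/2)(117.2) = +3.469 V.
Since I₂/I⁻ is the cathode and K⁺/K the anode, E°cell = E°(I₂/I⁻) − E°(K⁺/K).
So E°(K⁺/K) = E°(I₂/I⁻) − E°cell = (+0.54) − (+3.469) = -2.93 V.

-2.93 V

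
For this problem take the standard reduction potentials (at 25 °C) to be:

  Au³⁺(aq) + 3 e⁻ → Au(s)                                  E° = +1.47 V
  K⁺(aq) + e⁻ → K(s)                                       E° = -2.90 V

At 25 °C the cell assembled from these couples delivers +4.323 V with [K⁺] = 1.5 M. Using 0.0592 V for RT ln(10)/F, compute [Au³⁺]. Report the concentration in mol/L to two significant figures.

0.014 M

Au³⁺/Au is the cathode, K⁺/K the anode: E°cell = +4.37 V, n = 3.
Overall reaction: Au³⁺(aq) + 3 K(s) → Au(s) + 3 K⁺(aq); Q = [K⁺]^3/[Au³⁺]^1.
From E = E° − (0.0592/n) log Q: log Q = (E° − E)·n/0.0592 = (+4.37 − (+4.323))·3/0.0592 = 2.3818.
So 1·log[Au³⁺] = 3·log(1.5) − log Q = 0.5283 − (2.3818) = -1.8535; [Au³⁺] = 10^(-1.8535) ≈ 0.014 M.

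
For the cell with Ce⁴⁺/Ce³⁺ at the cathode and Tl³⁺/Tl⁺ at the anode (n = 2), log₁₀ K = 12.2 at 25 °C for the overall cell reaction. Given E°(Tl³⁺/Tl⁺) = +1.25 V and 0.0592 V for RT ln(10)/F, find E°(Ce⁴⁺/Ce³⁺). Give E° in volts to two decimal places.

+1.61 V

E°cell = (0.0592/n)·log K = (0.0592/2)(12.2) = +0.361 V.
Since Ce⁴⁺/Ce³⁺ is the cathode and Tl³⁺/Tl⁺ the anode, E°cell = E°(Ce⁴⁺/Ce³⁺) − E°(Tl³⁺/Tl⁺).
So E°(Ce⁴⁺/Ce³⁺) = E°cell + E°(Tl³⁺/Tl⁺) = +0.361 + (+1.25) = +1.61 V.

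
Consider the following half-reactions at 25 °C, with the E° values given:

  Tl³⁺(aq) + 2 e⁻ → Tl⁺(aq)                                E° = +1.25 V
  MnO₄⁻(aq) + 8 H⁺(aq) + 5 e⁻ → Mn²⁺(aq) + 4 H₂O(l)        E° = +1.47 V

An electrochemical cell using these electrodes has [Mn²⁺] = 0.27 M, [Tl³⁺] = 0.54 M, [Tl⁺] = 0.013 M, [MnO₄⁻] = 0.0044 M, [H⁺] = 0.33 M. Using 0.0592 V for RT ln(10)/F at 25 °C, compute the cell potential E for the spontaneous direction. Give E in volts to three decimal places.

MnO₄⁻/Mn²⁺ is the cathode (higher E°), Tl³⁺/Tl⁺ the anode: E°cell = +1.47 − (+1.25) = +0.22 V, n = 10.
Overall: 2 MnO₄⁻(aq) + 16 H⁺(aq) + 5 Tl⁺(aq) → 2 Mn²⁺(aq) + 8 H₂O(l) + 5 Tl³⁺(aq)
Q = [Mn²⁺]^2·[Tl³⁺]^5 / ([MnO₄⁻]^2·[H⁺]^16·[Tl⁺]^5); log Q = 19.372.
E = E° − (0.0592/n) log Q = +0.22 − (0.0592/10)(19.372) = +0.105 V.

+0.105 V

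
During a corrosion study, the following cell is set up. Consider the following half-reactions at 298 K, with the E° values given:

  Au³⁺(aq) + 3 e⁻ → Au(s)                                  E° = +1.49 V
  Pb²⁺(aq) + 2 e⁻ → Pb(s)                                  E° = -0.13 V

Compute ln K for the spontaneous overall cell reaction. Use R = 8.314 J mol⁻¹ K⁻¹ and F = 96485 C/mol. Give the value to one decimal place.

378.5

Cathode: Au³⁺/Au; anode: Pb²⁺/Pb. E°cell = (+1.49) − (-0.13) = +1.62 V, with n = 6.
ΔG° = −nFE° = −RT ln K, so ln K = nFE°/(RT) = (6)(96485)(+1.62) / ((8.314)(298)) = 378.530.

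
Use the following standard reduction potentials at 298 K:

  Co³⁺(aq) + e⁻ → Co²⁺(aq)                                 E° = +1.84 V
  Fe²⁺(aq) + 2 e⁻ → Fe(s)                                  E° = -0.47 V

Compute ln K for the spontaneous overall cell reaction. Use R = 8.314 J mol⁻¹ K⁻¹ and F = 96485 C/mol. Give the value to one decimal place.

179.9

Cathode: Co³⁺/Co²⁺; anode: Fe²⁺/Fe. E°cell = (+1.84) − (-0.47) = +2.31 V, with n = 2.
ΔG° = −nFE° = −RT ln K, so ln K = nFE°/(RT) = (2)(96485)(+2.31) / ((8.314)(298)) = 179.918.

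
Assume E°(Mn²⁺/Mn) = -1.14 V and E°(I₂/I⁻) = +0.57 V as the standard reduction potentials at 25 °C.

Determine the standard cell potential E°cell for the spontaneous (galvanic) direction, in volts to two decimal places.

The I₂/I⁻ couple has the higher reduction potential, so it is the cathode; Mn²⁺/Mn is oxidised at the anode.
E°cell = E°(cathode) − E°(anode) = (+0.57) − (-1.14) = +1.71 V.
Since E°cell > 0, the reaction is spontaneous under standard conditions.

+1.71 V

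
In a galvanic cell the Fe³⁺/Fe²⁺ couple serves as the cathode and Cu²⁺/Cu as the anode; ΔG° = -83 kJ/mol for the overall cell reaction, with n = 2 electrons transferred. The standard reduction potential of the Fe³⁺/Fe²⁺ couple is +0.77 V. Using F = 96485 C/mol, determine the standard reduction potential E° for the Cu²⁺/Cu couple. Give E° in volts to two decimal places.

E°cell = −ΔG°/(nF) = −(-83×10³)/((2)(96485)) = +0.430 V.
Since Fe³⁺/Fe²⁺ is the cathode and Cu²⁺/Cu the anode, E°cell = E°(Fe³⁺/Fe²⁺) − E°(Cu²⁺/Cu).
So E°(Cu²⁺/Cu) = E°(Fe³⁺/Fe²⁺) − E°cell = (+0.77) − (+0.430) = +0.34 V.

+0.34 V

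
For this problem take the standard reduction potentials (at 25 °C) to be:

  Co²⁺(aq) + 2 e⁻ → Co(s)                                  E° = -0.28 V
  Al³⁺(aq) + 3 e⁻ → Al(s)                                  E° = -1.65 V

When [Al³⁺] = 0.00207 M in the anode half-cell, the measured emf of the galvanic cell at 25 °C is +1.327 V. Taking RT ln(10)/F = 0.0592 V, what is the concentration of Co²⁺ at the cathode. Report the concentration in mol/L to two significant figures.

0.00057 M

Co²⁺/Co is the cathode, Al³⁺/Al the anode: E°cell = +1.37 V, n = 6.
Overall reaction: 3 Co²⁺(aq) + 2 Al(s) → 3 Co(s) + 2 Al³⁺(aq); Q = [Al³⁺]^2/[Co²⁺]^3.
From E = E° − (0.0592/n) log Q: log Q = (E° − E)·n/0.0592 = (+1.37 − (+1.327))·6/0.0592 = 4.3581.
So 3·log[Co²⁺] = 2·log(0.00207) − log Q = -5.3681 − (4.3581) = -9.7262; log[Co²⁺] = -9.7262 / 3 = -3.2421; [Co²⁺] = 10^(-3.2421) ≈ 0.00057 M.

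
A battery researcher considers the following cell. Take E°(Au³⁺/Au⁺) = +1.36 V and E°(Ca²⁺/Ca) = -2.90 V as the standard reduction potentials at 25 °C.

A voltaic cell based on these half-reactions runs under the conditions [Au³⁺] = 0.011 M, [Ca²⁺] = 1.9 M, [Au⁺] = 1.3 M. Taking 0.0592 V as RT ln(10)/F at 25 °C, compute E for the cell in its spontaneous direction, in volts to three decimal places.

Au³⁺/Au⁺ is the cathode (higher E°), Ca²⁺/Ca the anode: E°cell = +1.36 − (-2.90) = +4.26 V, n = 2.
Overall: Au³⁺(aq) + Ca(s) → Au⁺(aq) + Ca²⁺(aq)
Q = [Au⁺]·[Ca²⁺] / ([Au³⁺]); log Q = 2.351.
E = E° − (0.0592/n) log Q = +4.26 − (0.0592/2)(2.351) = +4.190 V.

+4.190 V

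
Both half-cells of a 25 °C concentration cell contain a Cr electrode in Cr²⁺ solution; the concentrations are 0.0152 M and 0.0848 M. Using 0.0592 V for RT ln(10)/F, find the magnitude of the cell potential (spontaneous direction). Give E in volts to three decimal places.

+0.022 V

For a concentration cell E°cell = 0. The 0.0848 M side is the cathode (reduction is favoured where [Cr²⁺] is higher).
With n = 2, E = −(0.0592/2) log([Cr²⁺]ₐₙ/[Cr²⁺]꜀ₐₜ) = −(0.0592/2) log(0.0152/0.0848) = −(0.0592/2)(-0.747) = +0.022 V.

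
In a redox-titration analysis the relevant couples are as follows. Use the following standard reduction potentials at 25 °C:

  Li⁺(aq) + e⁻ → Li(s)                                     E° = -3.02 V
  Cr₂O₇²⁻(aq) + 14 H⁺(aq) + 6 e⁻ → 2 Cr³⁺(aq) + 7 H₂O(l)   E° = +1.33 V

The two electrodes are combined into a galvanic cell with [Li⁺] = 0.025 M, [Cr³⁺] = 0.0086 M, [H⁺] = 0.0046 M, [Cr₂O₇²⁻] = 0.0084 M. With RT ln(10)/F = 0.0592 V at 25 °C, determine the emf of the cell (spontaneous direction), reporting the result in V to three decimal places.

+4.142 V

Cr₂O₇²⁻/Cr³⁺ is the cathode (higher E°), Li⁺/Li the anode: E°cell = +1.33 − (-3.02) = +4.35 V, n = 6.
Overall: Cr₂O₇²⁻(aq) + 14 H⁺(aq) + 6 Li(s) → 2 Cr³⁺(aq) + 7 H₂O(l) + 6 Li⁺(aq)
Q = [Cr³⁺]^2·[Li⁺]^6 / ([Cr₂O₇²⁻]·[H⁺]^14); log Q = 21.054.
E = E° − (0.0592/n) log Q = +4.35 − (0.0592/6)(21.054) = +4.142 V.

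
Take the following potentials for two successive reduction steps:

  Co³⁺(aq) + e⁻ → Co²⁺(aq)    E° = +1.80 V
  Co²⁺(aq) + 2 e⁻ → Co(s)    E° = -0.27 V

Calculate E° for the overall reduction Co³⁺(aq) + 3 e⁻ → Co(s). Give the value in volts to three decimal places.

+0.420 V

Standard free energies of sequential steps add: ΔG°₃ = ΔG°₁ + ΔG°₂, so n₃E°₃ = n₁E°₁ + n₂E°₂.
E°₃ = (1×+1.80 + 2×-0.27) / 3 = (+1.260) / 3 = +0.420 V.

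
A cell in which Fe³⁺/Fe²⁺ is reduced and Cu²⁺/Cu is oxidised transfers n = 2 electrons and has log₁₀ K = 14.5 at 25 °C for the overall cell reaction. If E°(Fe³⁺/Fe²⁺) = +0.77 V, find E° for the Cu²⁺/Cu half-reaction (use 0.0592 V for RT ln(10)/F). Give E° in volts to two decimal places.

+0.34 V

E°cell = (0.0592/n)·log K = (0.0592/2)(14.5) = +0.429 V.
Since Fe³⁺/Fe²⁺ is the cathode and Cu²⁺/Cu the anode, E°cell = E°(Fe³⁺/Fe²⁺) − E°(Cu²⁺/Cu).
So E°(Cu²⁺/Cu) = E°(Fe³⁺/Fe²⁺) − E°cell = (+0.77) − (+0.429) = +0.34 V.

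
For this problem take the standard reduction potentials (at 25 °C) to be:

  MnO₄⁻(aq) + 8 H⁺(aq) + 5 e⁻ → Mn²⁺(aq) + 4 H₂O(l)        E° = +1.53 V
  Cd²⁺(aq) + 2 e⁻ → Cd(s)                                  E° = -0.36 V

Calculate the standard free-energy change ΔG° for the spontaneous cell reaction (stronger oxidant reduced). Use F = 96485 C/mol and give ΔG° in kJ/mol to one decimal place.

MnO₄⁻/Mn²⁺ (E° = +1.53 V) is the cathode; Cd²⁺/Cd (E° = -0.36 V) is the anode, so E°cell = +1.89 V.
Balancing electrons gives n = 10 (lcm of 5 and 2).
ΔG° = −nFE° = −(10)(96485)(+1.89) = -1,823,566 J = -1823.6 kJ/mol.

-1823.6 kJ/mol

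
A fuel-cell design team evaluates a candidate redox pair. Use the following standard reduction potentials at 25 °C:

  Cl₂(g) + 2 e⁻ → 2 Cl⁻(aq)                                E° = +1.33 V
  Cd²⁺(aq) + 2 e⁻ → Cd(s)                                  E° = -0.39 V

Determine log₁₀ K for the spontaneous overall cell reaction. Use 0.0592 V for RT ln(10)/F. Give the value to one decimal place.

Cathode: Cl₂/Cl⁻; anode: Cd²⁺/Cd. E°cell = +1.72 V, n = 2.
log K = nE°cell / 0.0592 = (2)(+1.72) / 0.0592 = 58.1.

58.1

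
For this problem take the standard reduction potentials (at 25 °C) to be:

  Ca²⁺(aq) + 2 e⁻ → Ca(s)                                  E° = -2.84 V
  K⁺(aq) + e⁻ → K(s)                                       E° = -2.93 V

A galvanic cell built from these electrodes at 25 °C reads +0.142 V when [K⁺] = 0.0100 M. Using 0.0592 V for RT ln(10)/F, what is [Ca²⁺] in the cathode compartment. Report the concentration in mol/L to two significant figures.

Ca²⁺/Ca is the cathode, K⁺/K the anode: E°cell = +0.09 V, n = 2.
Overall reaction: Ca²⁺(aq) + 2 K(s) → Ca(s) + 2 K⁺(aq); Q = [K⁺]^2/[Ca²⁺]^1.
From E = E° − (0.0592/n) log Q: log Q = (E° − E)·n/0.0592 = (+0.09 − (+0.142))·2/0.0592 = -1.7568.
So 1·log[Ca²⁺] = 2·log(0.01) − log Q = -4.0000 − (-1.7568) = -2.2432; [Ca²⁺] = 10^(-2.2432) ≈ 0.0057 M.

0.0057 M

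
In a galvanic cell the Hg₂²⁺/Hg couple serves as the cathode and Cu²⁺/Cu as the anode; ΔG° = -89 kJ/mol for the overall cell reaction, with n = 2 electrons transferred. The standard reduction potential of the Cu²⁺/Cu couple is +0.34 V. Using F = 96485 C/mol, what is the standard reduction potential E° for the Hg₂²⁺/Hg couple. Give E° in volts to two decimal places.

+0.80 V

E°cell = −ΔG°/(nF) = −(-89×10³)/((2)(96485)) = +0.461 V.
Since Hg₂²⁺/Hg is the cathode and Cu²⁺/Cu the anode, E°cell = E°(Hg₂²⁺/Hg) − E°(Cu²⁺/Cu).
So E°(Hg₂²⁺/Hg) = E°cell + E°(Cu²⁺/Cu) = +0.461 + (+0.34) = +0.80 V.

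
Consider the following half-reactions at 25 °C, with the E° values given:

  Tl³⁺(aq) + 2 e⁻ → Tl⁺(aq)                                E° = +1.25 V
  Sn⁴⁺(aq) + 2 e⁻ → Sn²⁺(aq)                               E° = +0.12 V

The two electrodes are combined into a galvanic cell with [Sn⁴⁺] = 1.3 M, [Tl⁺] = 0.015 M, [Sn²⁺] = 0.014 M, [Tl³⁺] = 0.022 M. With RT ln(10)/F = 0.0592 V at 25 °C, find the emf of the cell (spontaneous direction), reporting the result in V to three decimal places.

+1.077 V

Tl³⁺/Tl⁺ is the cathode (higher E°), Sn⁴⁺/Sn²⁺ the anode: E°cell = +1.25 − (+0.12) = +1.13 V, n = 2.
Overall: Tl³⁺(aq) + Sn²⁺(aq) → Tl⁺(aq) + Sn⁴⁺(aq)
Q = [Tl⁺]·[Sn⁴⁺] / ([Tl³⁺]·[Sn²⁺]); log Q = 1.801.
E = E° − (0.0592/n) log Q = +1.13 − (0.0592/2)(1.801) = +1.077 V.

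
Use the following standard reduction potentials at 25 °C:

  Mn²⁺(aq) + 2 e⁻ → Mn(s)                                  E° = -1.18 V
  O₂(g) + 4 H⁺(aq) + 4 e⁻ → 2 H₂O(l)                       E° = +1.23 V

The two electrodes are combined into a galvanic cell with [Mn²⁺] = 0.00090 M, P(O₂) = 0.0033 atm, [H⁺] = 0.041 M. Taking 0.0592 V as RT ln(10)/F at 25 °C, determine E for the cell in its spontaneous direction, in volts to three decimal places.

O₂/H₂O is the cathode (higher E°), Mn²⁺/Mn the anode: E°cell = +1.23 − (-1.18) = +2.41 V, n = 4.
Overall: O₂(g) + 4 H⁺(aq) + 2 Mn(s) → 2 H₂O(l) + 2 Mn²⁺(aq)
Q = [Mn²⁺]^2 / (P(O₂)·[H⁺]^4); log Q = 1.939.
E = E° − (0.0592/n) log Q = +2.41 − (0.0592/4)(1.939) = +2.381 V.

+2.381 V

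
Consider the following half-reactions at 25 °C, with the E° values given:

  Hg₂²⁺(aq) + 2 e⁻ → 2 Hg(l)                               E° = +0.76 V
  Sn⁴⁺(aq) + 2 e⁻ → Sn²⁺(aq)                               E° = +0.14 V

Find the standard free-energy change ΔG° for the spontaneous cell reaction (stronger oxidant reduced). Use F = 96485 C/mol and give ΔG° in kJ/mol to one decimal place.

Hg₂²⁺/Hg (E° = +0.76 V) is the cathode; Sn⁴⁺/Sn²⁺ (E° = +0.14 V) is the anode, so E°cell = +0.62 V.
Balancing electrons gives n = 2 (lcm of 2 and 2).
ΔG° = −nFE° = −(2)(96485)(+0.62) = -119,641 J = -119.6 kJ/mol.

-119.6 kJ/mol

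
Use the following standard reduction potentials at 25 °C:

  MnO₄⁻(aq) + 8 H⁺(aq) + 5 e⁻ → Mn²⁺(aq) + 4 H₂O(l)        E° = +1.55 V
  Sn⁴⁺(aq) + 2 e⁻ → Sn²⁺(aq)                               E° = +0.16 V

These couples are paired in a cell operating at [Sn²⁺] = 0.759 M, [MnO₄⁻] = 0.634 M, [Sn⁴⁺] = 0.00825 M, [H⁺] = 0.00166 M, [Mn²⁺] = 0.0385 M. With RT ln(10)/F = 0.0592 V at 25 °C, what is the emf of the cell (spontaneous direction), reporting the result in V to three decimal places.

MnO₄⁻/Mn²⁺ is the cathode (higher E°), Sn⁴⁺/Sn²⁺ the anode: E°cell = +1.55 − (+0.16) = +1.39 V, n = 10.
Overall: 2 MnO₄⁻(aq) + 16 H⁺(aq) + 5 Sn²⁺(aq) → 2 Mn²⁺(aq) + 8 H₂O(l) + 5 Sn⁴⁺(aq)
Q = [Mn²⁺]^2·[Sn⁴⁺]^5 / ([MnO₄⁻]^2·[H⁺]^16·[Sn²⁺]^5); log Q = 32.226.
E = E° − (0.0592/n) log Q = +1.39 − (0.0592/10)(32.226) = +1.199 V.

+1.199 V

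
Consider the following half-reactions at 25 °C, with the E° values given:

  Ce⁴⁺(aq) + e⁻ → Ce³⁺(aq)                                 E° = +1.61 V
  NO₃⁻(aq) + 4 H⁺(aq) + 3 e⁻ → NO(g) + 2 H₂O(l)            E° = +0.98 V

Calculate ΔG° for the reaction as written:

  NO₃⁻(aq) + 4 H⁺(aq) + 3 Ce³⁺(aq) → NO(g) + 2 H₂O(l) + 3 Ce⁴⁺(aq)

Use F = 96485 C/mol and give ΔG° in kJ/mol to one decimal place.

As written, NO₃⁻/NO is reduced (cathode) and Ce⁴⁺/Ce³⁺ is oxidised (anode), so E°cell = (+0.98) − (+1.61) = -0.63 V.
Balancing electrons gives n = 3.
ΔG° = −nFE° = −(3)(96485)(-0.63) = 182,357 J = +182.4 kJ/mol.

+182.4 kJ/mol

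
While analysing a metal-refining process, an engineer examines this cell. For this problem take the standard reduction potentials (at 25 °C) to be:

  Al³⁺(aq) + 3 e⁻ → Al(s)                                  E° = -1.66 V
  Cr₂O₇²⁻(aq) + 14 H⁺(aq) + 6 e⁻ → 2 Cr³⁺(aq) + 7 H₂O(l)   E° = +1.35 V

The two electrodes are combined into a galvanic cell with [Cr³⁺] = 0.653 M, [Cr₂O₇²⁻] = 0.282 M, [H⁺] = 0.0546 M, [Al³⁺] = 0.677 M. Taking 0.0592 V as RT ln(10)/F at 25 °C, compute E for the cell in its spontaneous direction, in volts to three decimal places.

+2.837 V

Cr₂O₇²⁻/Cr³⁺ is the cathode (higher E°), Al³⁺/Al the anode: E°cell = +1.35 − (-1.66) = +3.01 V, n = 6.
Overall: Cr₂O₇²⁻(aq) + 14 H⁺(aq) + 2 Al(s) → 2 Cr³⁺(aq) + 7 H₂O(l) + 2 Al³⁺(aq)
Q = [Cr³⁺]^2·[Al³⁺]^2 / ([Cr₂O₇²⁻]·[H⁺]^14); log Q = 17.520.
E = E° − (0.0592/n) log Q = +3.01 − (0.0592/6)(17.520) = +2.837 V.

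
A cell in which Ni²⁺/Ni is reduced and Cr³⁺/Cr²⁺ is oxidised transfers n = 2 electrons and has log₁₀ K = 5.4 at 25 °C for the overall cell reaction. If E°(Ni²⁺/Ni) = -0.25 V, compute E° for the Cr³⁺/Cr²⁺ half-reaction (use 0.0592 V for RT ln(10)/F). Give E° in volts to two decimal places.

-0.41 V

E°cell = (0.0592/n)·log K = (0.0592/2)(5.4) = +0.160 V.
Since Ni²⁺/Ni is the cathode and Cr³⁺/Cr²⁺ the anode, E°cell = E°(Ni²⁺/Ni) − E°(Cr³⁺/Cr²⁺).
So E°(Cr³⁺/Cr²⁺) = E°(Ni²⁺/Ni) − E°cell = (-0.25) − (+0.160) = -0.41 V.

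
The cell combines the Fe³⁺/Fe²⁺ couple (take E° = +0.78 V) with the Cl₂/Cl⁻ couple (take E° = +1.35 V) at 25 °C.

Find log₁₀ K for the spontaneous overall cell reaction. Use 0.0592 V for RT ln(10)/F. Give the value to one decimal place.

19.3

Cathode: Cl₂/Cl⁻; anode: Fe³⁺/Fe²⁺. E°cell = +0.57 V, n = 2.
log K = nE°cell / 0.0592 = (2)(+0.57) / 0.0592 = 19.3.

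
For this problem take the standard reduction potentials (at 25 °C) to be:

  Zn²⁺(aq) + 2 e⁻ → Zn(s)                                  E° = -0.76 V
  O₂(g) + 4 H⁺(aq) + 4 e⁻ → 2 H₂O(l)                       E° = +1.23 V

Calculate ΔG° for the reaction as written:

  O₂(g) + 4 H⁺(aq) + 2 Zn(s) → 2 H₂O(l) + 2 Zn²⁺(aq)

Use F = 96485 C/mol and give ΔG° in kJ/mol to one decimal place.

-768.0 kJ/mol

As written, O₂/H₂O is reduced (cathode) and Zn²⁺/Zn is oxidised (anode), so E°cell = (+1.23) − (-0.76) = +1.99 V.
Balancing electrons gives n = 4.
ΔG° = −nFE° = −(4)(96485)(+1.99) = -768,021 J = -768.0 kJ/mol.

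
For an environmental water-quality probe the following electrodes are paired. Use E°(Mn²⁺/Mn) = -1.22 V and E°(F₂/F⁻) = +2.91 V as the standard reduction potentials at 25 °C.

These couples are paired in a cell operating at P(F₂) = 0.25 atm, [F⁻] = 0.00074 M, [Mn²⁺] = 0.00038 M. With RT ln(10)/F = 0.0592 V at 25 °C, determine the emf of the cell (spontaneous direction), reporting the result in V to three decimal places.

F₂/F⁻ is the cathode (higher E°), Mn²⁺/Mn the anode: E°cell = +2.91 − (-1.22) = +4.13 V, n = 2.
Overall: F₂(g) + Mn(s) → 2 F⁻(aq) + Mn²⁺(aq)
Q = [F⁻]^2·[Mn²⁺] / (P(F₂)); log Q = -9.080.
E = E° − (0.0592/n) log Q = +4.13 − (0.0592/2)(-9.080) = +4.399 V.

+4.399 V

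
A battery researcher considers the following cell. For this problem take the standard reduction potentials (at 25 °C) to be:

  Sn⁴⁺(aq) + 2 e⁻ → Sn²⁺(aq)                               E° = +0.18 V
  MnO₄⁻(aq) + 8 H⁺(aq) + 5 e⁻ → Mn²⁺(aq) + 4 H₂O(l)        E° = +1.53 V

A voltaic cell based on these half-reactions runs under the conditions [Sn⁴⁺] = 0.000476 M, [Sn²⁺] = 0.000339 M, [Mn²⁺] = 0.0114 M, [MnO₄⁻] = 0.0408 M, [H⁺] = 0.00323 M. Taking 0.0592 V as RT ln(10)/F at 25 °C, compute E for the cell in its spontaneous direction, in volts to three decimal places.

MnO₄⁻/Mn²⁺ is the cathode (higher E°), Sn⁴⁺/Sn²⁺ the anode: E°cell = +1.53 − (+0.18) = +1.35 V, n = 10.
Overall: 2 MnO₄⁻(aq) + 16 H⁺(aq) + 5 Sn²⁺(aq) → 2 Mn²⁺(aq) + 8 H₂O(l) + 5 Sn⁴⁺(aq)
Q = [Mn²⁺]^2·[Sn⁴⁺]^5 / ([MnO₄⁻]^2·[H⁺]^16·[Sn²⁺]^5); log Q = 39.482.
E = E° − (0.0592/n) log Q = +1.35 − (0.0592/10)(39.482) = +1.116 V.

+1.116 V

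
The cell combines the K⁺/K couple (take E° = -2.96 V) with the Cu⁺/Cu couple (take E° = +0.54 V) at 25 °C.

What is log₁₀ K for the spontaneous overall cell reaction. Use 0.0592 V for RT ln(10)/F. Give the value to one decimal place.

Cathode: Cu⁺/Cu; anode: K⁺/K. E°cell = +3.50 V, n = 1.
log K = nE°cell / 0.0592 = (1)(+3.50) / 0.0592 = 59.1.

59.1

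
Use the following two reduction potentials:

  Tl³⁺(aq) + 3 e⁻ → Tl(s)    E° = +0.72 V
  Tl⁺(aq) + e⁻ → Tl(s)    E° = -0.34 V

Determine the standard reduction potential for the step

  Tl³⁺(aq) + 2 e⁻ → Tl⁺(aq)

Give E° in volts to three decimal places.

+1.250 V

Sequential free energies add, so n₃E°₃ = n₁E°₁ + n₂E°₂.
With n₃ = 3, and the known step contributing 1×(-0.34) V, the unknown satisfies 2·E° = 3×(+0.72) − 1×(-0.34) = +2.500.
E° = +2.500 / 2 = +1.250 V.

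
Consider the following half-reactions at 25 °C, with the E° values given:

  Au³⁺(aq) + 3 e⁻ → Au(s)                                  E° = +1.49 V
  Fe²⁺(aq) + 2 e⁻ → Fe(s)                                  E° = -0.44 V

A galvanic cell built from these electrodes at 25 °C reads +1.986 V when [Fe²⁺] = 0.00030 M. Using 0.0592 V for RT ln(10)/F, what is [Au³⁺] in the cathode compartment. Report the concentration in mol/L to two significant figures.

0.0036 M

Au³⁺/Au is the cathode, Fe²⁺/Fe the anode: E°cell = +1.93 V, n = 6.
Overall reaction: 2 Au³⁺(aq) + 3 Fe(s) → 2 Au(s) + 3 Fe²⁺(aq); Q = [Fe²⁺]^3/[Au³⁺]^2.
From E = E° − (0.0592/n) log Q: log Q = (E° − E)·n/0.0592 = (+1.93 − (+1.986))·6/0.0592 = -5.6757.
So 2·log[Au³⁺] = 3·log(0.0003) − log Q = -10.5686 − (-5.6757) = -4.8929; log[Au³⁺] = -4.8929 / 2 = -2.4465; [Au³⁺] = 10^(-2.4465) ≈ 0.0036 M.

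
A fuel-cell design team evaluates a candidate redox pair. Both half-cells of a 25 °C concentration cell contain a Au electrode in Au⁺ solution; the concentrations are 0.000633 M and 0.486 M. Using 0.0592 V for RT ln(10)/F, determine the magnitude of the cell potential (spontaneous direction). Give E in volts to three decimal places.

For a concentration cell E°cell = 0. The 0.486 M side is the cathode (reduction is favoured where [Au⁺] is higher).
With n = 1, E = −(0.0592/1) log([Au⁺]ₐₙ/[Au⁺]꜀ₐₜ) = −(0.0592/1) log(0.000633/0.486) = −(0.0592/1)(-2.885) = +0.171 V.

+0.171 V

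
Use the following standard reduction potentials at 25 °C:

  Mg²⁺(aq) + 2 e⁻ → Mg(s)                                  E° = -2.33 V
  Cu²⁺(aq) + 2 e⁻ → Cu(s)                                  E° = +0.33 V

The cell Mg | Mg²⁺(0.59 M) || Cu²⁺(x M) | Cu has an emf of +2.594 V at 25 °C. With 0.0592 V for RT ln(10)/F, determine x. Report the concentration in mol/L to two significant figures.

Cu²⁺/Cu is the cathode, Mg²⁺/Mg the anode: E°cell = +2.66 V, n = 2.
Overall reaction: Cu²⁺(aq) + Mg(s) → Cu(s) + Mg²⁺(aq); Q = [Mg²⁺]^1/[Cu²⁺]^1.
From E = E° − (0.0592/n) log Q: log Q = (E° − E)·n/0.0592 = (+2.66 − (+2.594))·2/0.0592 = 2.2297.
So 1·log[Cu²⁺] = 1·log(0.59) − log Q = -0.2291 − (2.2297) = -2.4588; [Cu²⁺] = 10^(-2.4588) ≈ 0.0035 M.

0.0035 M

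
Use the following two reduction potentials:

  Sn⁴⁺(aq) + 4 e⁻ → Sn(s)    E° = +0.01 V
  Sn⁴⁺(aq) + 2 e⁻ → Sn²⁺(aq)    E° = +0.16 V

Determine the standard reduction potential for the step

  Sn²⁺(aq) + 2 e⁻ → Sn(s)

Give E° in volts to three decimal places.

-0.140 V

Sequential free energies add, so n₃E°₃ = n₁E°₁ + n₂E°₂.
With n₃ = 4, and the known step contributing 2×(+0.16) V, the unknown satisfies 2·E° = 4×(+0.01) − 2×(+0.16) = -0.280.
E° = -0.280 / 2 = -0.140 V.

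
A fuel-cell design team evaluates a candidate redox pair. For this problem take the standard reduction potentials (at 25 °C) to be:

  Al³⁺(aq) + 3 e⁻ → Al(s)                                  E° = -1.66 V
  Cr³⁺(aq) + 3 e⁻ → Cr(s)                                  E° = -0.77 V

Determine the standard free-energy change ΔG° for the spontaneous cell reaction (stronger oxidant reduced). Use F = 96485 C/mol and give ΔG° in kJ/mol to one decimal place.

Cr³⁺/Cr (E° = -0.77 V) is the cathode; Al³⁺/Al (E° = -1.66 V) is the anode, so E°cell = +0.89 V.
Balancing electrons gives n = 3 (lcm of 3 and 3).
ΔG° = −nFE° = −(3)(96485)(+0.89) = -257,615 J = -257.6 kJ/mol.

-257.6 kJ/mol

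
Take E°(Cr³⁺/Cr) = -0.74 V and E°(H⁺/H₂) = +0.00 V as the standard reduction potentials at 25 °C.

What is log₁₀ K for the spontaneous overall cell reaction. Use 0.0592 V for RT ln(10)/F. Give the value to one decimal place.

Cathode: H⁺/H₂; anode: Cr³⁺/Cr. E°cell = +0.74 V, n = 6.
log K = nE°cell / 0.0592 = (6)(+0.74) / 0.0592 = 75.0.

75.0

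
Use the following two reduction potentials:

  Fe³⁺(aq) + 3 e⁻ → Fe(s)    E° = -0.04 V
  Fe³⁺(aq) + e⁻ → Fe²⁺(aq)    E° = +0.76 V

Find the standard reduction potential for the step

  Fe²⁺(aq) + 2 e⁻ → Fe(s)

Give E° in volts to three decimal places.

-0.440 V

Sequential free energies add, so n₃E°₃ = n₁E°₁ + n₂E°₂.
With n₃ = 3, and the known step contributing 1×(+0.76) V, the unknown satisfies 2·E° = 3×(-0.04) − 1×(+0.76) = -0.880.
E° = -0.880 / 2 = -0.440 V.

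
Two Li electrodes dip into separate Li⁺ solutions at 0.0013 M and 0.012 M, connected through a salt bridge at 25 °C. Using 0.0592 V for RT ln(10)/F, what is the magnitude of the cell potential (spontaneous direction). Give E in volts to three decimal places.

+0.057 V

For a concentration cell E°cell = 0. The 0.012 M side is the cathode (reduction is favoured where [Li⁺] is higher).
With n = 1, E = −(0.0592/1) log([Li⁺]ₐₙ/[Li⁺]꜀ₐₜ) = −(0.0592/1) log(0.0013/0.012) = −(0.0592/1)(-0.965) = +0.057 V.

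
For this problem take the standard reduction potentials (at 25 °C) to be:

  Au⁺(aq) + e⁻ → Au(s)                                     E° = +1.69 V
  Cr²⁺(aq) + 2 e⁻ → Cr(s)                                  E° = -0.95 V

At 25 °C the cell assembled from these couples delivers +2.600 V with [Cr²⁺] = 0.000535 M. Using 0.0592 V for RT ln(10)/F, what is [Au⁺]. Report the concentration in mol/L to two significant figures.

0.0049 M

Au⁺/Au is the cathode, Cr²⁺/Cr the anode: E°cell = +2.64 V, n = 2.
Overall reaction: 2 Au⁺(aq) + Cr(s) → 2 Au(s) + Cr²⁺(aq); Q = [Cr²⁺]^1/[Au⁺]^2.
From E = E° − (0.0592/n) log Q: log Q = (E° − E)·n/0.0592 = (+2.64 − (+2.600))·2/0.0592 = 1.3514.
So 2·log[Au⁺] = 1·log(0.000535) − log Q = -3.2716 − (1.3514) = -4.6230; log[Au⁺] = -4.6230 / 2 = -2.3115; [Au⁺] = 10^(-2.3115) ≈ 0.0049 M.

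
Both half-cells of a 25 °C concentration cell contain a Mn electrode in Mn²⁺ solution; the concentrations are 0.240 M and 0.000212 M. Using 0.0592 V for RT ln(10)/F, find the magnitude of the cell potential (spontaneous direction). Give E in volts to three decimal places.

For a concentration cell E°cell = 0. The 0.240 M side is the cathode (reduction is favoured where [Mn²⁺] is higher).
With n = 2, E = −(0.0592/2) log([Mn²⁺]ₐₙ/[Mn²⁺]꜀ₐₜ) = −(0.0592/2) log(0.000212/0.24) = −(0.0592/2)(-3.054) = +0.090 V.

+0.090 V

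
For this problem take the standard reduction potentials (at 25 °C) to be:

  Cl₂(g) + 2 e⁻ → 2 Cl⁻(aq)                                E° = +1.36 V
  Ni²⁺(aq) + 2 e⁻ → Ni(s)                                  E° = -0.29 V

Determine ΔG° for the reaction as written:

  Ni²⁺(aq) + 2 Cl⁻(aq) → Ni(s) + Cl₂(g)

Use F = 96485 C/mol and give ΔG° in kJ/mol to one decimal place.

+318.4 kJ/mol

As written, Ni²⁺/Ni is reduced (cathode) and Cl₂/Cl⁻ is oxidised (anode), so E°cell = (-0.29) − (+1.36) = -1.65 V.
Balancing electrons gives n = 2.
ΔG° = −nFE° = −(2)(96485)(-1.65) = 318,400 J = +318.4 kJ/mol.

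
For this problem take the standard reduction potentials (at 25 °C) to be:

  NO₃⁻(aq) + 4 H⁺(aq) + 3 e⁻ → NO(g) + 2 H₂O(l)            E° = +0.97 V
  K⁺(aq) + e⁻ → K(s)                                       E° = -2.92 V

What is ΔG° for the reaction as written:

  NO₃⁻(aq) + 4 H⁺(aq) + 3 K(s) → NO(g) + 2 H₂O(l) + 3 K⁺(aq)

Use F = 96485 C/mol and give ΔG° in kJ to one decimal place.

-1126.0 kJ

As written, NO₃⁻/NO is reduced (cathode) and K⁺/K is oxidised (anode), so E°cell = (+0.97) − (-2.92) = +3.89 V.
Balancing electrons gives n = 3.
ΔG° = −nFE° = −(3)(96485)(+3.89) = -1,125,980 J = -1126.0 kJ.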